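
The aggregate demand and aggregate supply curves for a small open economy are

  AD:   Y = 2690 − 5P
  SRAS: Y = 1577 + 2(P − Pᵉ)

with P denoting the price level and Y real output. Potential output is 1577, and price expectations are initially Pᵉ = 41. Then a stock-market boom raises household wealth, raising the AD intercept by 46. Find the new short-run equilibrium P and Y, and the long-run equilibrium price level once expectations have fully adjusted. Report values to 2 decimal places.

Short run: P = 177.29, Y = 1849.57. Long run: P = 231.80.

AD shifts right: new AD is Y = 2736 − 5P. With Pᵉ = 41, SRAS is Y = 1495 + 2P.
Short run: 2736 − 5P = 1495 + 2P gives 1241 = 7P, so P = 177.29 and Y = 2736 − 5P = 1849.57.
Y = 1849.57 is above potential 1577; expectations adjust and SRAS shifts left until Y = 1577.
Long run: on the new AD curve, 1577 = 2736 − 5P gives P = 231.80.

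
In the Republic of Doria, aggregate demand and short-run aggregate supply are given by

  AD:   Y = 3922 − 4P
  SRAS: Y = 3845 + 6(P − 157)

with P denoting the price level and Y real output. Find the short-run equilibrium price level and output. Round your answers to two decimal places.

Write SRAS as Y = 3845 + 6P − 942 = 2903 + 6P.
Set AD = SRAS: 3922 − 4P = 2903 + 6P, so 1019 = 10P and P = 101.90.
Substituting into AD, Y = 3922 − 4P = 3514.40.

P = 101.90, Y = 3514.40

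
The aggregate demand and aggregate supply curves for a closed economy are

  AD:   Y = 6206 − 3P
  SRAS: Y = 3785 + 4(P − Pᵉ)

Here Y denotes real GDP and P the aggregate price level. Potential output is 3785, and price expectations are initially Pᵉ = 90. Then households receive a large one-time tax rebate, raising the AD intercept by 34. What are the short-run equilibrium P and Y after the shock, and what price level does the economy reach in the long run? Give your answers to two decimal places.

AD shifts right: new AD is Y = 6240 − 3P. With Pᵉ = 90, SRAS is Y = 3425 + 4P.
Short run: 6240 − 3P = 3425 + 4P gives 2815 = 7P, so P = 402.14 and Y = 6240 − 3P = 5033.57.
Y = 5033.57 is above potential 3785; expectations adjust and SRAS shifts left until Y = 3785.
Long run: on the new AD curve, 3785 = 6240 − 3P gives P = 818.33.

Short run: P = 402.14, Y = 5033.57. Long run: P = 818.33.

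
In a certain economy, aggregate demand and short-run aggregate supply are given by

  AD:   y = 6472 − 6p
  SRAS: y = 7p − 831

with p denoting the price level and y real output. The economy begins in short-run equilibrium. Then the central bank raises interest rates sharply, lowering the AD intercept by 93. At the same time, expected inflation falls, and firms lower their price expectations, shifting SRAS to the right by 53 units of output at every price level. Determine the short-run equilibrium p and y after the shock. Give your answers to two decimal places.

After both shocks: AD is y = 6379 − 6p and SRAS is y = 7p − 778.
Setting them equal: 7157 = 13p, so p = 550.54.
Substituting into AD, y = 3075.77.

p = 550.54, y = 3075.77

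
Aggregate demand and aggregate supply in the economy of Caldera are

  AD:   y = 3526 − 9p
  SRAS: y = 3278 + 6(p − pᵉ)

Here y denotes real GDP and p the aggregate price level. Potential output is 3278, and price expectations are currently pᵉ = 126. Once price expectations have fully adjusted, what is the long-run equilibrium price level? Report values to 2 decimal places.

Long-run p = 27.56

Short run: with pᵉ = 126, SRAS is y = 2522 + 6p. Setting AD = SRAS gives 1004 = 15p, so p = 66.93 and y = 3526 − 9p = 2923.60.
Output 2923.60 is below potential 3278, so over time expected prices fall and SRAS shifts right until y returns to 3278.
Long run: y = 3278 on the AD curve gives 3278 = 3526 − 9p, so p = 27.56.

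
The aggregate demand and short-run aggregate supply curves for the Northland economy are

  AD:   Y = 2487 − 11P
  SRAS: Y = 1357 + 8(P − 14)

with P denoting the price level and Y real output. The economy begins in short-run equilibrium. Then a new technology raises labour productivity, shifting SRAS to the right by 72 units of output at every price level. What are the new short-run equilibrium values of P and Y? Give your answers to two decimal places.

This is a positive supply shock: SRAS shifts right.
New SRAS: Y = 1317 + 8P.
Set AD = SRAS: 2487 − 11P = 1317 + 8P, so 1170 = 19P and P = 61.58.
Substituting into AD, Y = 1809.63.

P = 61.58, Y = 1809.63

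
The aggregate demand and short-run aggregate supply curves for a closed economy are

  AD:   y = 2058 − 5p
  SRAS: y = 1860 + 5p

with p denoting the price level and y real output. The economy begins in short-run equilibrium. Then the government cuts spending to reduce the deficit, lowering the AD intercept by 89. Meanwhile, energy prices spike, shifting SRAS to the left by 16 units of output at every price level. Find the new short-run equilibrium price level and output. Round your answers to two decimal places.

After both shocks: AD is y = 1969 − 5p and SRAS is y = 1844 + 5p.
Setting them equal: 125 = 10p, so p = 12.50.
Substituting into AD, y = 1906.50.

p = 12.50, y = 1906.50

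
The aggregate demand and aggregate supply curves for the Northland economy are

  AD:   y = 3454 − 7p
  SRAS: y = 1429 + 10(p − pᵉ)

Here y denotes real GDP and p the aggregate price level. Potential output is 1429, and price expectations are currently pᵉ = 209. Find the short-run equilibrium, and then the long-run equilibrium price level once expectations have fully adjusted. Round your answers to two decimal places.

Short run: with pᵉ = 209, SRAS is y = 10p − 661. Setting AD = SRAS gives 4115 = 17p, so p = 242.06 and y = 3454 − 7p = 1759.59.
Output 1759.59 is above potential 1429, so over time expected prices rise and SRAS shifts left until y returns to 1429.
Long run: y = 1429 on the AD curve gives 1429 = 3454 − 7p, so p = 289.29.

Short run: p = 242.06, y = 1759.59. Long run: p = 289.29.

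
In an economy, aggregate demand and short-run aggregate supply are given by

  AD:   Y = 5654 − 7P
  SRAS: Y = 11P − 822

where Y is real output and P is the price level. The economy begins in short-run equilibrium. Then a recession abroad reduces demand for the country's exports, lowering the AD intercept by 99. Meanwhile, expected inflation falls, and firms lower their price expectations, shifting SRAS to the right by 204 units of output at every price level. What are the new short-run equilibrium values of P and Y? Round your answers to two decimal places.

After both shocks: AD is Y = 5555 − 7P and SRAS is Y = 11P − 618.
Setting them equal: 6173 = 18P, so P = 342.94.
Substituting into AD, Y = 3154.39.

P = 342.94, Y = 3154.39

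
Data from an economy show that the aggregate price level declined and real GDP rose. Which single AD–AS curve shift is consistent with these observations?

P fell and Y rose. An AD shift moves P and Y in the same direction; an SRAS shift moves them in opposite directions.
Here P and Y moved in opposite directions, so the SRAS curve shifted.
Since Y rose, SRAS shifted right.

SRAS shifted right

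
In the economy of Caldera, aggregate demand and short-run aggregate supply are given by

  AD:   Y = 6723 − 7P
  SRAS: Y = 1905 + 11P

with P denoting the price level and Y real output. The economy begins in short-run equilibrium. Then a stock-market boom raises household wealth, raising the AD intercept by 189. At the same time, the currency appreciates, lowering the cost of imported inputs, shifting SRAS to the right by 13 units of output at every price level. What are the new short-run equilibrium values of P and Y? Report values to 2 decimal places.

P = 277.44, Y = 4969.89

After both shocks: AD is Y = 6912 − 7P and SRAS is Y = 1918 + 11P.
Setting them equal: 4994 = 18P, so P = 277.44.
Substituting into AD, Y = 4969.89.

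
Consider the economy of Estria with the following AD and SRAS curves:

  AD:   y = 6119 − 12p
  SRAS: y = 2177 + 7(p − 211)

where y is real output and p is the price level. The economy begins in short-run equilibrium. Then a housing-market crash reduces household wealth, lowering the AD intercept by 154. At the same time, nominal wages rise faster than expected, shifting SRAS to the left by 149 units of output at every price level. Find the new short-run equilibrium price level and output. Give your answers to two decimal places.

p = 284.95, y = 2545.63

After both shocks: AD is y = 5965 − 12p and SRAS is y = 551 + 7p.
Setting them equal: 5414 = 19p, so p = 284.95.
Substituting into AD, y = 2545.63.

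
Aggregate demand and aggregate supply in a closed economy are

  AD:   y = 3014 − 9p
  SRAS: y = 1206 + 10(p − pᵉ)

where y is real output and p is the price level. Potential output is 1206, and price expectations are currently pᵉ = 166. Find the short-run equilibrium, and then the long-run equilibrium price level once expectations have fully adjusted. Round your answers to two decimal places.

Short run: p = 182.53, y = 1371.26. Long run: p = 200.89.

Short run: with pᵉ = 166, SRAS is y = 10p − 454. Setting AD = SRAS gives 3468 = 19p, so p = 182.53 and y = 3014 − 9p = 1371.26.
Output 1371.26 is above potential 1206, so over time expected prices rise and SRAS shifts left until y returns to 1206.
Long run: y = 1206 on the AD curve gives 1206 = 3014 − 9p, so p = 200.89.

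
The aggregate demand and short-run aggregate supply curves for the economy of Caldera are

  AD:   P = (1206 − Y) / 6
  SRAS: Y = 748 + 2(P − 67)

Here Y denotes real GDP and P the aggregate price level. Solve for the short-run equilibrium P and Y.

Write SRAS as Y = 748 + 2P − 134 = 614 + 2P.
Rearrange AD to Y = 1206 − 6P.
Set AD = SRAS: 1206 − 6P = 614 + 2P, so 592 = 8P and P = 74.
Then Y = 1206 − 6·74 = 762.

P = 74, Y = 762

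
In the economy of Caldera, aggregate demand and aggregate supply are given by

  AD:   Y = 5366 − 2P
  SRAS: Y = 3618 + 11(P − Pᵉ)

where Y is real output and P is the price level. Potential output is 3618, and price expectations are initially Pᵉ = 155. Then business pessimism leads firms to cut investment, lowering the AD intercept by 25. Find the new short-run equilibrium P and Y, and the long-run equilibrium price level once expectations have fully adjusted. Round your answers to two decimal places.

AD shifts left: new AD is Y = 5341 − 2P. With Pᵉ = 155, SRAS is Y = 1913 + 11P.
Short run: 5341 − 2P = 1913 + 11P gives 3428 = 13P, so P = 263.69 and Y = 5341 − 2P = 4813.62.
Y = 4813.62 is above potential 3618; expectations adjust and SRAS shifts left until Y = 3618.
Long run: on the new AD curve, 3618 = 5341 − 2P gives P = 861.50.

Short run: P = 263.69, Y = 4813.62. Long run: P = 861.50.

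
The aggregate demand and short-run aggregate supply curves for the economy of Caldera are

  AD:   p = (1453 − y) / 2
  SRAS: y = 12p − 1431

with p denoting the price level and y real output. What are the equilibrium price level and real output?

Rearrange AD to y = 1453 − 2p.
Set AD = SRAS: 1453 − 2p = 12p − 1431, so 2884 = 14p and p = 206.
Then y = 1453 − 2·206 = 1041.

p = 206, y = 1041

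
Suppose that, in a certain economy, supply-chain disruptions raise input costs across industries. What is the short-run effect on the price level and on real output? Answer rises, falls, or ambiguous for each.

This is an adverse supply shock: SRAS shifts left.
Moving along the downward-sloping AD curve, P rises and Y falls.

Price level: rises; output: falls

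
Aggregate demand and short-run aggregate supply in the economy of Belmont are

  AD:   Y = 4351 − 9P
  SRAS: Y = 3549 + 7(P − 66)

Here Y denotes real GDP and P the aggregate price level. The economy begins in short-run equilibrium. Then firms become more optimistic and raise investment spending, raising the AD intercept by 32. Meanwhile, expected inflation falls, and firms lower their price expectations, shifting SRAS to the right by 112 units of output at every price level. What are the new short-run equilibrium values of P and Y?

P = 74, Y = 3717

After both shocks: AD is Y = 4383 − 9P and SRAS is Y = 3199 + 7P.
Setting them equal: 1184 = 16P, so P = 74.
Y = 4383 − 9·74 = 3717.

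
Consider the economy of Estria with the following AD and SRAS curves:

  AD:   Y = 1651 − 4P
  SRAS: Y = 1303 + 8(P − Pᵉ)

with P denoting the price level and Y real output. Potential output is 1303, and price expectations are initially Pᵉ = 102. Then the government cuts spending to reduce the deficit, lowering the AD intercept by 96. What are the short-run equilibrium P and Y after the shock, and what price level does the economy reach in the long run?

AD shifts left: new AD is Y = 1555 − 4P. With Pᵉ = 102, SRAS is Y = 487 + 8P.
Short run: 1555 − 4P = 487 + 8P gives 1068 = 12P, so P = 89 and Y = 1555 − 4·89 = 1199.
Y = 1199 is below potential 1303; expectations adjust and SRAS shifts right until Y = 1303.
Long run: on the new AD curve, 1303 = 1555 − 4P gives P = 63.

Short run: P = 89, Y = 1199. Long run: P = 63.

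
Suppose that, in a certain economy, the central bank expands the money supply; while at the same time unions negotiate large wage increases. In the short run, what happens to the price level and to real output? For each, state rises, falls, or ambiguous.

Price level: rises; output: ambiguous

The first event is a positive demand shock: AD shifts right, which by itself pushes P up and Y up.
The second is an adverse supply shock: SRAS shifts left, which by itself pushes P up and Y down.
Both shocks push P up, so P rises. The two shocks push Y in opposite directions, so the effect on Y is ambiguous.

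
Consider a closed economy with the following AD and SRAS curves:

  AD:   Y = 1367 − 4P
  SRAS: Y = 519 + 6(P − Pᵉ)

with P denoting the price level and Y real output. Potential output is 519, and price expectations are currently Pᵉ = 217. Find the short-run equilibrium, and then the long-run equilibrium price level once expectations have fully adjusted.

Short run: with Pᵉ = 217, SRAS is Y = 6P − 783. Setting AD = SRAS gives 2150 = 10P, so P = 215 and Y = 1367 − 4·215 = 507.
Output 507 is below potential 519, so over time expected prices fall and SRAS shifts right until Y returns to 519.
Long run: Y = 519 on the AD curve gives 519 = 1367 − 4P, so P = 212.

Short run: P = 215, Y = 507. Long run: P = 212.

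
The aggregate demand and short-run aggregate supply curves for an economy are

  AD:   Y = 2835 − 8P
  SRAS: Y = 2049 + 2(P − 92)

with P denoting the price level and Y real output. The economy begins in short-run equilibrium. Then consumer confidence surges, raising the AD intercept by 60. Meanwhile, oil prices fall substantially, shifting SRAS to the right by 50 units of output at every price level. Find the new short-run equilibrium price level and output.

P = 98, Y = 2111

After both shocks: AD is Y = 2895 − 8P and SRAS is Y = 1915 + 2P.
Setting them equal: 980 = 10P, so P = 98.
Y = 2895 − 8·98 = 2111.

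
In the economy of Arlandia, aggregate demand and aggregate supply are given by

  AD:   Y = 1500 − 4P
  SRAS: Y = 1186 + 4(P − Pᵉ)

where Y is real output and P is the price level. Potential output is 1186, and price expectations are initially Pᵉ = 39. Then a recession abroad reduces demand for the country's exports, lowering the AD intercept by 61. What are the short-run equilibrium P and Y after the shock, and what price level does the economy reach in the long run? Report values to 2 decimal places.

AD shifts left: new AD is Y = 1439 − 4P. With Pᵉ = 39, SRAS is Y = 1030 + 4P.
Short run: 1439 − 4P = 1030 + 4P gives 409 = 8P, so P = 51.13 and Y = 1439 − 4P = 1234.50.
Y = 1234.50 is above potential 1186; expectations adjust and SRAS shifts left until Y = 1186.
Long run: on the new AD curve, 1186 = 1439 − 4P gives P = 63.25.

Short run: P = 51.13, Y = 1234.50. Long run: P = 63.25.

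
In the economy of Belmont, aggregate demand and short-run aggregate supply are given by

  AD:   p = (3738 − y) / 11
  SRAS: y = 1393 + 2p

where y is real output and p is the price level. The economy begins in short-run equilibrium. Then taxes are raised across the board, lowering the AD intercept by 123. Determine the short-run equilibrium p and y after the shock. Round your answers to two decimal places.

p = 170.92, y = 1734.85

This is a negative demand shock: AD shifts left.
New AD: y = 3615 − 11p.
Set AD = SRAS: 3615 − 11p = 1393 + 2p, so 2222 = 13p and p = 170.92.
Substituting into AD, y = 1734.85.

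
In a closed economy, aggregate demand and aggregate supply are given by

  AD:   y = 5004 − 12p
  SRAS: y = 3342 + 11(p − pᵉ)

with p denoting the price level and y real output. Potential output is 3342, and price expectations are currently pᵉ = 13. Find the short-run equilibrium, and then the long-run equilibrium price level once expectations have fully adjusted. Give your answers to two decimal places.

Short run: with pᵉ = 13, SRAS is y = 3199 + 11p. Setting AD = SRAS gives 1805 = 23p, so p = 78.48 and y = 5004 − 12p = 4062.26.
Output 4062.26 is above potential 3342, so over time expected prices rise and SRAS shifts left until y returns to 3342.
Long run: y = 3342 on the AD curve gives 3342 = 5004 − 12p, so p = 138.50.

Short run: p = 78.48, y = 4062.26. Long run: p = 138.50.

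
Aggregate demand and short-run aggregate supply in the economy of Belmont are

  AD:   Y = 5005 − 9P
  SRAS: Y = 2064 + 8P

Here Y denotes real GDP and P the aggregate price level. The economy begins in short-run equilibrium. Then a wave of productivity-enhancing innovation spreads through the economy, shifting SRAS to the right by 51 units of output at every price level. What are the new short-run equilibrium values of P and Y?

This is a positive supply shock: SRAS shifts right.
New SRAS: Y = 2115 + 8P.
Set AD = SRAS: 5005 − 9P = 2115 + 8P, so 2890 = 17P and P = 170.
Y = 5005 − 9·170 = 3475.

P = 170, Y = 3475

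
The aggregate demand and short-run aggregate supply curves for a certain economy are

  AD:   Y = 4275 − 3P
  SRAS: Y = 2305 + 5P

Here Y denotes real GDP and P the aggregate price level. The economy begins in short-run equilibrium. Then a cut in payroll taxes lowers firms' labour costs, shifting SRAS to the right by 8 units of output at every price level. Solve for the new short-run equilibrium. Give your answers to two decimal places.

This is a positive supply shock: SRAS shifts right.
New SRAS: Y = 2313 + 5P.
Set AD = SRAS: 4275 − 3P = 2313 + 5P, so 1962 = 8P and P = 245.25.
Substituting into AD, Y = 3539.25.

P = 245.25, Y = 3539.25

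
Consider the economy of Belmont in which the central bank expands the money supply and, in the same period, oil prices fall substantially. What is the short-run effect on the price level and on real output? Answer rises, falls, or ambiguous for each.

The first event is a positive demand shock: AD shifts right, which by itself pushes P up and Y up.
The second is a favourable supply shock: SRAS shifts right, which by itself pushes P down and Y up.
The two shocks push P in opposite directions, so the effect on P is ambiguous. Both shocks push Y up, so Y rises.

Price level: ambiguous; output: rises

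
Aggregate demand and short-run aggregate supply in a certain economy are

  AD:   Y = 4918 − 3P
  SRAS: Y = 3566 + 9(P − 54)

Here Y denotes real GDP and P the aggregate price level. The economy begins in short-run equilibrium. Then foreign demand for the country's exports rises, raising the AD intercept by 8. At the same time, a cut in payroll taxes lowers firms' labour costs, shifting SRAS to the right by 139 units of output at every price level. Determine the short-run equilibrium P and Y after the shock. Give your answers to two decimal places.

After both shocks: AD is Y = 4926 − 3P and SRAS is Y = 3219 + 9P.
Setting them equal: 1707 = 12P, so P = 142.25.
Substituting into AD, Y = 4499.25.

P = 142.25, Y = 4499.25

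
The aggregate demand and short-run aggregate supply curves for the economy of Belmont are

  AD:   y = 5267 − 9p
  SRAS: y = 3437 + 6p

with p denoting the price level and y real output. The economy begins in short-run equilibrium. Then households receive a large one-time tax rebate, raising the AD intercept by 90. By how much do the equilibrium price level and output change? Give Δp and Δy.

Δp = +6, Δy = +36

This is a positive demand shock: AD shifts right.
New AD: y = 5357 − 9p.
Set AD = SRAS: 5357 − 9p = 3437 + 6p, so 1920 = 15p and p = 128.
y = 5357 − 9·128 = 4205.
Initially p = 122, y = 4169, so Δp = +6 and Δy = +36.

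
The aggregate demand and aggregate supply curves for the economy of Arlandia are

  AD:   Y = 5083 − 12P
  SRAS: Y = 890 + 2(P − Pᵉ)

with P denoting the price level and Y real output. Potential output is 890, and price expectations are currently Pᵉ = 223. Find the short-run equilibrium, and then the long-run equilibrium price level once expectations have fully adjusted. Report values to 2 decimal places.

Short run: P = 331.36, Y = 1106.71. Long run: P = 349.42.

Short run: with Pᵉ = 223, SRAS is Y = 444 + 2P. Setting AD = SRAS gives 4639 = 14P, so P = 331.36 and Y = 5083 − 12P = 1106.71.
Output 1106.71 is above potential 890, so over time expected prices rise and SRAS shifts left until Y returns to 890.
Long run: Y = 890 on the AD curve gives 890 = 5083 − 12P, so P = 349.42.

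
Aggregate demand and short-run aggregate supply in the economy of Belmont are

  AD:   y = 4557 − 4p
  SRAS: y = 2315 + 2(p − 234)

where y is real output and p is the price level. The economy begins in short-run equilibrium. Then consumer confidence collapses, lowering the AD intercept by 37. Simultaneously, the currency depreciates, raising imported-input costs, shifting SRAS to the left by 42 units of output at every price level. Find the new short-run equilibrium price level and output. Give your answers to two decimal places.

After both shocks: AD is y = 4520 − 4p and SRAS is y = 1805 + 2p.
Setting them equal: 2715 = 6p, so p = 452.50.
Substituting into AD, y = 2710.00.

p = 452.50, y = 2710.00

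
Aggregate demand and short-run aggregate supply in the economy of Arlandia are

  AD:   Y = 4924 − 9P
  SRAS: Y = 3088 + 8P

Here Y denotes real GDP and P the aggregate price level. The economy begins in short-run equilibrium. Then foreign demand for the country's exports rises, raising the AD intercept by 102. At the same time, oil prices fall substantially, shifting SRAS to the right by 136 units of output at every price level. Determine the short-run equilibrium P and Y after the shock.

P = 106, Y = 4072

After both shocks: AD is Y = 5026 − 9P and SRAS is Y = 3224 + 8P.
Setting them equal: 1802 = 17P, so P = 106.
Y = 5026 − 9·106 = 4072.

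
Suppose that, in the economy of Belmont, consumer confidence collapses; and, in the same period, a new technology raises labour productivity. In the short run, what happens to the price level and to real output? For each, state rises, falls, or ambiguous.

The first event is a negative demand shock: AD shifts left, which by itself pushes P down and Y down.
The second is a favourable supply shock: SRAS shifts right, which by itself pushes P down and Y up.
Both shocks push P down, so P falls. The two shocks push Y in opposite directions, so the effect on Y is ambiguous.

Price level: falls; output: ambiguous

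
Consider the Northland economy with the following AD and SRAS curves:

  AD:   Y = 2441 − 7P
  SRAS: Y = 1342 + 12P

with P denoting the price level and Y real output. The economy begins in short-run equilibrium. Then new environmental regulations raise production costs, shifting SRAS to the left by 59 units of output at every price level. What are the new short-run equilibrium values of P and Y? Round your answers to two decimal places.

This is a negative supply shock: SRAS shifts left.
New SRAS: Y = 1283 + 12P.
Set AD = SRAS: 2441 − 7P = 1283 + 12P, so 1158 = 19P and P = 60.95.
Substituting into AD, Y = 2014.37.

P = 60.95, Y = 2014.37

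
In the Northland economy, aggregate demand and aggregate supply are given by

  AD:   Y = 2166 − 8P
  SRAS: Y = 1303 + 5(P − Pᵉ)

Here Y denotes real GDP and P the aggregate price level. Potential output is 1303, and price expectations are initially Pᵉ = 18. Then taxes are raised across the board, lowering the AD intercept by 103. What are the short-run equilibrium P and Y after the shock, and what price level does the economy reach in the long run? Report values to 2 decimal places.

AD shifts left: new AD is Y = 2063 − 8P. With Pᵉ = 18, SRAS is Y = 1213 + 5P.
Short run: 2063 − 8P = 1213 + 5P gives 850 = 13P, so P = 65.38 and Y = 2063 − 8P = 1539.92.
Y = 1539.92 is above potential 1303; expectations adjust and SRAS shifts left until Y = 1303.
Long run: on the new AD curve, 1303 = 2063 − 8P gives P = 95.00.

Short run: P = 65.38, Y = 1539.92. Long run: P = 95.00.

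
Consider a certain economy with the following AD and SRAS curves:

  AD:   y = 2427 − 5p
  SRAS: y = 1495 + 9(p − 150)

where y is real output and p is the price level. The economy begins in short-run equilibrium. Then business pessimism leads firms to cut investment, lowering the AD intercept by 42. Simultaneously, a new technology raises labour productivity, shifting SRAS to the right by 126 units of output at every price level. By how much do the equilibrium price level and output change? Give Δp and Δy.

After both shocks: AD is y = 2385 − 5p and SRAS is y = 271 + 9p.
Setting them equal: 2114 = 14p, so p = 151.
y = 2385 − 5·151 = 1630.
Initially p = 163, y = 1612, so Δp = -12 and Δy = +18.

Δp = -12, Δy = +18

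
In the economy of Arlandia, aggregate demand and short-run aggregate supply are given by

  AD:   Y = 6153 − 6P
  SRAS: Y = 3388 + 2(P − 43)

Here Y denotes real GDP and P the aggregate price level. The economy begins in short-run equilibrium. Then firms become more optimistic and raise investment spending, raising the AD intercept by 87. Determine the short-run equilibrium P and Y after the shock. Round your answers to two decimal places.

P = 367.25, Y = 4036.50

This is a positive demand shock: AD shifts right.
New AD: Y = 6240 − 6P.
SRAS can be written Y = 3302 + 2P.
Set AD = SRAS: 6240 − 6P = 3302 + 2P, so 2938 = 8P and P = 367.25.
Substituting into AD, Y = 4036.50.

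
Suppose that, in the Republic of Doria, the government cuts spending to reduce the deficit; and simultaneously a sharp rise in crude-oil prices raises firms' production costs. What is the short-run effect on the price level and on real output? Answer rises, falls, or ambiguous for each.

Price level: ambiguous; output: falls

The first event is a negative demand shock: AD shifts left, which by itself pushes P down and Y down.
The second is an adverse supply shock: SRAS shifts left, which by itself pushes P up and Y down.
The two shocks push P in opposite directions, so the effect on P is ambiguous. Both shocks push Y down, so Y falls.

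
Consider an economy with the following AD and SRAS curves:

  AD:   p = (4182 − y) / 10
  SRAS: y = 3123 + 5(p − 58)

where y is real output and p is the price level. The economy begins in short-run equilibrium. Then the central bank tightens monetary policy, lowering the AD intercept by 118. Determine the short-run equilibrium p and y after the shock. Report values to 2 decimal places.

p = 82.07, y = 3243.33

This is a negative demand shock: AD shifts left.
New AD: y = 4064 − 10p.
SRAS can be written y = 2833 + 5p.
Set AD = SRAS: 4064 − 10p = 2833 + 5p, so 1231 = 15p and p = 82.07.
Substituting into AD, y = 3243.33.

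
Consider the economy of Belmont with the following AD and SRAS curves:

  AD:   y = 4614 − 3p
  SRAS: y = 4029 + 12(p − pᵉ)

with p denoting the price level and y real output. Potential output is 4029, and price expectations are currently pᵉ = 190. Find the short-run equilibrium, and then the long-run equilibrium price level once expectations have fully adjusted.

Short run: with pᵉ = 190, SRAS is y = 1749 + 12p. Setting AD = SRAS gives 2865 = 15p, so p = 191 and y = 4614 − 3·191 = 4041.
Output 4041 is above potential 4029, so over time expected prices rise and SRAS shifts left until y returns to 4029.
Long run: y = 4029 on the AD curve gives 4029 = 4614 − 3p, so p = 195.

Short run: p = 191, y = 4041. Long run: p = 195.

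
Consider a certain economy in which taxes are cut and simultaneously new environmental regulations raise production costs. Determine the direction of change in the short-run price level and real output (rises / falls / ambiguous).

The first event is a positive demand shock: AD shifts right, which by itself pushes P up and Y up.
The second is an adverse supply shock: SRAS shifts left, which by itself pushes P up and Y down.
Both shocks push P up, so P rises. The two shocks push Y in opposite directions, so the effect on Y is ambiguous.

Price level: rises; output: ambiguous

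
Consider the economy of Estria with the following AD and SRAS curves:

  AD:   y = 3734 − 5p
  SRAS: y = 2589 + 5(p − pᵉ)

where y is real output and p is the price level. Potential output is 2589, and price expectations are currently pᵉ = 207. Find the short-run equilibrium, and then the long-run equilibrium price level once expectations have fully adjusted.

Short run: with pᵉ = 207, SRAS is y = 1554 + 5p. Setting AD = SRAS gives 2180 = 10p, so p = 218 and y = 3734 − 5·218 = 2644.
Output 2644 is above potential 2589, so over time expected prices rise and SRAS shifts left until y returns to 2589.
Long run: y = 2589 on the AD curve gives 2589 = 3734 − 5p, so p = 229.

Short run: p = 218, y = 2644. Long run: p = 229.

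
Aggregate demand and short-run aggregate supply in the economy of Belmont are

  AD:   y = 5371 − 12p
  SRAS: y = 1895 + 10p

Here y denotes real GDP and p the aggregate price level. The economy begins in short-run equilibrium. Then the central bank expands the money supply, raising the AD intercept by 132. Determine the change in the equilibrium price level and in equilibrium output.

This is a positive demand shock: AD shifts right.
New AD: y = 5503 − 12p.
Set AD = SRAS: 5503 − 12p = 1895 + 10p, so 3608 = 22p and p = 164.
y = 5503 − 12·164 = 3535.
Initially p = 158, y = 3475, so Δp = +6 and Δy = +60.

Δp = +6, Δy = +60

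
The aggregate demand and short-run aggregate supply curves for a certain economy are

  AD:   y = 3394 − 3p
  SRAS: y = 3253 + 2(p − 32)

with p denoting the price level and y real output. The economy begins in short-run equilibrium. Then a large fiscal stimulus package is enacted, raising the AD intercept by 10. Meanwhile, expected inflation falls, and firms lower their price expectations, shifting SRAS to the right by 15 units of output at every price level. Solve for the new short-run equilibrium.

p = 40, y = 3284

After both shocks: AD is y = 3404 − 3p and SRAS is y = 3204 + 2p.
Setting them equal: 200 = 5p, so p = 40.
y = 3404 − 3·40 = 3284.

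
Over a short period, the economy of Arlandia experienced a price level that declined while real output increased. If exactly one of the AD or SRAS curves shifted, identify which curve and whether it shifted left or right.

P fell and Y rose. An AD shift moves P and Y in the same direction; an SRAS shift moves them in opposite directions.
Here P and Y moved in opposite directions, so the SRAS curve shifted.
Since Y rose, SRAS shifted right.

SRAS shifted right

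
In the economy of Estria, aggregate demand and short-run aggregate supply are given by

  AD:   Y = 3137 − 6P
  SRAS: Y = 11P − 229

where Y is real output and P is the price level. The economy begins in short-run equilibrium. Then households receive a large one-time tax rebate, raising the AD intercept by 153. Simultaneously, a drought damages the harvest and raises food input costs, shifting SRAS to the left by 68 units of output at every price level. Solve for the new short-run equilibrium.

P = 211, Y = 2024

After both shocks: AD is Y = 3290 − 6P and SRAS is Y = 11P − 297.
Setting them equal: 3587 = 17P, so P = 211.
Y = 3290 − 6·211 = 2024.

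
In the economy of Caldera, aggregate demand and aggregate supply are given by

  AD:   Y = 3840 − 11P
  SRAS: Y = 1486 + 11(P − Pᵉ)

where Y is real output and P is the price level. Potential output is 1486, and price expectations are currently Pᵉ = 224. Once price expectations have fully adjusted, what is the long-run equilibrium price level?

Short run: with Pᵉ = 224, SRAS is Y = 11P − 978. Setting AD = SRAS gives 4818 = 22P, so P = 219 and Y = 3840 − 11·219 = 1431.
Output 1431 is below potential 1486, so over time expected prices fall and SRAS shifts right until Y returns to 1486.
Long run: Y = 1486 on the AD curve gives 1486 = 3840 − 11P, so P = 214.

Long-run P = 214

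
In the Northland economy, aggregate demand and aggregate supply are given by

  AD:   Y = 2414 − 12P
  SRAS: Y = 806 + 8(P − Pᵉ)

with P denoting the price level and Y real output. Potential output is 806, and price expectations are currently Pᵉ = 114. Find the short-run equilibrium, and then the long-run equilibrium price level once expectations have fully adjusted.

Short run: P = 126, Y = 902. Long run: P = 134.

Short run: with Pᵉ = 114, SRAS is Y = 8P − 106. Setting AD = SRAS gives 2520 = 20P, so P = 126 and Y = 2414 − 12·126 = 902.
Output 902 is above potential 806, so over time expected prices rise and SRAS shifts left until Y returns to 806.
Long run: Y = 806 on the AD curve gives 806 = 2414 − 12P, so P = 134.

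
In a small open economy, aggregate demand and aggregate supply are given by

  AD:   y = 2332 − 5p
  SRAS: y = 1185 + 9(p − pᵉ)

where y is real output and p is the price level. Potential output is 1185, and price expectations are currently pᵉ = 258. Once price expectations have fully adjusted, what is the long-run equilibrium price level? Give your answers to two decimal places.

Long-run p = 229.40

Short run: with pᵉ = 258, SRAS is y = 9p − 1137. Setting AD = SRAS gives 3469 = 14p, so p = 247.79 and y = 2332 − 5p = 1093.07.
Output 1093.07 is below potential 1185, so over time expected prices fall and SRAS shifts right until y returns to 1185.
Long run: y = 1185 on the AD curve gives 1185 = 2332 − 5p, so p = 229.40.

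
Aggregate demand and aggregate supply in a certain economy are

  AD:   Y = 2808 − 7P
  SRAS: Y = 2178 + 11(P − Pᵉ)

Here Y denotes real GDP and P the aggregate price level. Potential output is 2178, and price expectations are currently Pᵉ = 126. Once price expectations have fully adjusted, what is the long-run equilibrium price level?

Long-run P = 90

Short run: with Pᵉ = 126, SRAS is Y = 792 + 11P. Setting AD = SRAS gives 2016 = 18P, so P = 112 and Y = 2808 − 7·112 = 2024.
Output 2024 is below potential 2178, so over time expected prices fall and SRAS shifts right until Y returns to 2178.
Long run: Y = 2178 on the AD curve gives 2178 = 2808 − 7P, so P = 90.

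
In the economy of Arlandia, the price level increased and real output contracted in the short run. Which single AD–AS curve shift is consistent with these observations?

P rose and Y fell. An AD shift moves P and Y in the same direction; an SRAS shift moves them in opposite directions.
Here P and Y moved in opposite directions, so the SRAS curve shifted.
Since Y fell, SRAS shifted left.

SRAS shifted left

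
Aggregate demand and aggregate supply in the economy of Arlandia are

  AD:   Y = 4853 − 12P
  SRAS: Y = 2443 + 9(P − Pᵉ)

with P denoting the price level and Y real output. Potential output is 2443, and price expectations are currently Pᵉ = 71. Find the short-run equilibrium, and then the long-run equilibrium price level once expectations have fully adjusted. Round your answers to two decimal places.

Short run: P = 145.19, Y = 3110.71. Long run: P = 200.83.

Short run: with Pᵉ = 71, SRAS is Y = 1804 + 9P. Setting AD = SRAS gives 3049 = 21P, so P = 145.19 and Y = 4853 − 12P = 3110.71.
Output 3110.71 is above potential 2443, so over time expected prices rise and SRAS shifts left until Y returns to 2443.
Long run: Y = 2443 on the AD curve gives 2443 = 4853 − 12P, so P = 200.83.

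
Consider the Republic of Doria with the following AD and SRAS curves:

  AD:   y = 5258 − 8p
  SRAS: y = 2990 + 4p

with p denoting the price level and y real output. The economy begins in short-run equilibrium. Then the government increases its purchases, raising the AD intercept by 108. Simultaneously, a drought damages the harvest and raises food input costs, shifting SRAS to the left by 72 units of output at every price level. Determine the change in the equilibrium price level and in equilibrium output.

After both shocks: AD is y = 5366 − 8p and SRAS is y = 2918 + 4p.
Setting them equal: 2448 = 12p, so p = 204.
y = 5366 − 8·204 = 3734.
Initially p = 189, y = 3746, so Δp = +15 and Δy = -12.

Δp = +15, Δy = -12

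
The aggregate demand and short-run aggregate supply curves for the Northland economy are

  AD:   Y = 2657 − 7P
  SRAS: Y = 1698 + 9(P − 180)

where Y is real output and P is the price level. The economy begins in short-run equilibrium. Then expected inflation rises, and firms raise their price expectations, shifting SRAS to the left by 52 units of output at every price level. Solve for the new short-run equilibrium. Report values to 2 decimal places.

This is a negative supply shock: SRAS shifts left.
New SRAS: Y = 26 + 9P.
Set AD = SRAS: 2657 − 7P = 26 + 9P, so 2631 = 16P and P = 164.44.
Substituting into AD, Y = 1505.94.

P = 164.44, Y = 1505.94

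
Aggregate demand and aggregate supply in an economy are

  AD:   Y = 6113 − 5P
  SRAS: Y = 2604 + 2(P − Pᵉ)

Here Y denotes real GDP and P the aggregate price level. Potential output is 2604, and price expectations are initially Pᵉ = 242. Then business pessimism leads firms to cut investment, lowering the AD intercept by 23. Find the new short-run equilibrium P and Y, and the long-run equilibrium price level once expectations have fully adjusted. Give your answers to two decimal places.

Short run: P = 567.14, Y = 3254.29. Long run: P = 697.20.

AD shifts left: new AD is Y = 6090 − 5P. With Pᵉ = 242, SRAS is Y = 2120 + 2P.
Short run: 6090 − 5P = 2120 + 2P gives 3970 = 7P, so P = 567.14 and Y = 6090 − 5P = 3254.29.
Y = 3254.29 is above potential 2604; expectations adjust and SRAS shifts left until Y = 2604.
Long run: on the new AD curve, 2604 = 6090 − 5P gives P = 697.20.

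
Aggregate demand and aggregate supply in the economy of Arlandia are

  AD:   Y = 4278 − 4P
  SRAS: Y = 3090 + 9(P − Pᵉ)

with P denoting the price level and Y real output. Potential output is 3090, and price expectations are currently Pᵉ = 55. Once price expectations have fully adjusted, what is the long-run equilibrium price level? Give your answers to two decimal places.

Short run: with Pᵉ = 55, SRAS is Y = 2595 + 9P. Setting AD = SRAS gives 1683 = 13P, so P = 129.46 and Y = 4278 − 4P = 3760.15.
Output 3760.15 is above potential 3090, so over time expected prices rise and SRAS shifts left until Y returns to 3090.
Long run: Y = 3090 on the AD curve gives 3090 = 4278 − 4P, so P = 297.00.

Long-run P = 297.00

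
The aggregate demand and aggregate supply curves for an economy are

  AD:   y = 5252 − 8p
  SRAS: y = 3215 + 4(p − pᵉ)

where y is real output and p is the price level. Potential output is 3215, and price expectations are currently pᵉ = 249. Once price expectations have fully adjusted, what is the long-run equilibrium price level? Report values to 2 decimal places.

Short run: with pᵉ = 249, SRAS is y = 2219 + 4p. Setting AD = SRAS gives 3033 = 12p, so p = 252.75 and y = 5252 − 8p = 3230.00.
Output 3230.00 is above potential 3215, so over time expected prices rise and SRAS shifts left until y returns to 3215.
Long run: y = 3215 on the AD curve gives 3215 = 5252 − 8p, so p = 254.63.

Long-run p = 254.63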